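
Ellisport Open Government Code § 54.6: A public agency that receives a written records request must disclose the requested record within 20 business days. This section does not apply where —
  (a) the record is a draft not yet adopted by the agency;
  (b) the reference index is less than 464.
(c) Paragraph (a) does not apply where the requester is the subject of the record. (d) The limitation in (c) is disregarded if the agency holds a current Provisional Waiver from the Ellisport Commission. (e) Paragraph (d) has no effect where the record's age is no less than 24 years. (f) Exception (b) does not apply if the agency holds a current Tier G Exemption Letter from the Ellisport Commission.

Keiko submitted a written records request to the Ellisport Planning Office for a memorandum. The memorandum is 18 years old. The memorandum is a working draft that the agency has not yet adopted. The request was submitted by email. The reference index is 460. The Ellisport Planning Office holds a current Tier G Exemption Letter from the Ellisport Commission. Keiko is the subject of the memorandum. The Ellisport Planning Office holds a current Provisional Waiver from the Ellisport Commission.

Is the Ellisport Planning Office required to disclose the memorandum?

No — exception (a) applies; the Ellisport Planning Office is not required to disclose the memorandum.

Exception (a) is satisfied on its face — the memorandum is an unadopted draft. As to paragraphs (c)–(e): (c) would limit (a) — Keiko is the subject of the memorandum — but (d) sets (c) aside: (d) operates against (c): a current Provisional Waiver is held. (e) is not engaged (the record's age is 18 years, short of 24 years), so (d) stands. Exception (a) stands.
Exception (b) is satisfied on its face — the reference index is 460, less than the 464 limit. But: (f) operates against (b): a current Tier G Exemption Letter is held. Exception (b) does not apply.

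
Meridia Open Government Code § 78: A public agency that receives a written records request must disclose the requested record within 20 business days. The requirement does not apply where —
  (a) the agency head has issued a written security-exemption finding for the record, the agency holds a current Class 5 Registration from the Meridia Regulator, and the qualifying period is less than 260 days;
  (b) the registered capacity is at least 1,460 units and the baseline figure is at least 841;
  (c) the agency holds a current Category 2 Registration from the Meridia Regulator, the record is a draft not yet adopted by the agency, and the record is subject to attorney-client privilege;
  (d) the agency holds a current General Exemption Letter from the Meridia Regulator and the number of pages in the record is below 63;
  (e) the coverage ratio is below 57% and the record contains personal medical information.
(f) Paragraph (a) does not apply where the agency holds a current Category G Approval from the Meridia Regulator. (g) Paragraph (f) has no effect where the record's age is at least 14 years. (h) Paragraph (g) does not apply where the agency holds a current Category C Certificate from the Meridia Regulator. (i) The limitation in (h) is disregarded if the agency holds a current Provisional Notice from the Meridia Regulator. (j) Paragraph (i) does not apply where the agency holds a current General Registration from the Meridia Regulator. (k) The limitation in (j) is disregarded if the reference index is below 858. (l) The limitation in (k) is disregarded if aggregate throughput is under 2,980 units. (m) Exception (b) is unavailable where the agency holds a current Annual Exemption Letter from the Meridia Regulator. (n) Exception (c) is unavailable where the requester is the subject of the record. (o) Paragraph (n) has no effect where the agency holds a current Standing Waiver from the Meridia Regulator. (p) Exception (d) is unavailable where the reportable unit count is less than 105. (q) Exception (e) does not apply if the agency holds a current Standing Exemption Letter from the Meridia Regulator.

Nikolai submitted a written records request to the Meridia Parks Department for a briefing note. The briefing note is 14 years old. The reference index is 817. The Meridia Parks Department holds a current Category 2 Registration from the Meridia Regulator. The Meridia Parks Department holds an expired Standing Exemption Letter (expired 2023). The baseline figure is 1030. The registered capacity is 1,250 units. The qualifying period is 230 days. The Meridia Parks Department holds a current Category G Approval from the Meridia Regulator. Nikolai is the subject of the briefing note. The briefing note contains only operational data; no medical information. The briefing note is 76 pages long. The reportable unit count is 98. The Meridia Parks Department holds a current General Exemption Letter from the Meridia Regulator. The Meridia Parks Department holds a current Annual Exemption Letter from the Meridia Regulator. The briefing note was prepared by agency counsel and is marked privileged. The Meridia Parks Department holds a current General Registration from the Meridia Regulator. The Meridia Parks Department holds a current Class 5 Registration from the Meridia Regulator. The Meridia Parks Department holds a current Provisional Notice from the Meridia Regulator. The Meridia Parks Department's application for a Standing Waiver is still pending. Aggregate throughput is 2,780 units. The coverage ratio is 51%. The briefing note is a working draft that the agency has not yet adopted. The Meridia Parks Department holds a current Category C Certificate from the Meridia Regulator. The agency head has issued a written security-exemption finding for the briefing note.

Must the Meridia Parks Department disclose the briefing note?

All of (a)'s requirements are met (a written security-exemption finding has been issued; a current Class 5 Registration is held; the qualifying period is 230 days, less than the 260 days limit). Turning to paragraphs (f)–(l): (f) operates against (a): a current Category G Approval is held. (g) would limit (f) — the record's age is 14 years, meeting the 14 years threshold — but (h) sets (g) aside: (h) operates against (g): a current Category C Certificate is held. (i) would limit (h) — a current Provisional Notice is held — but (j) sets (i) aside: (j) operates against (i): a current General Registration is held. (k) would limit (j) — the reference index is 817, below the 858 limit — but (l) sets (k) aside: (l) operates against (k): aggregate throughput is 2,780 units, under the 2,980 units limit. So (a) is unavailable.
Exception (b) does not apply: the registered capacity is 1,250 units, short of 1,460 units.
Exception (c)'s conditions are all satisfied: a current Category 2 Registration is held; the briefing note is an unadopted draft; the briefing note is privileged. But applying paragraphs (n)–(o): (n) operates against (c): Nikolai is the subject of the briefing note. (o), which would lift (n), is inapplicable — there is no Standing Waiver in force. (c) is therefore removed.
Exception (d) fails — the number of pages in the record is 76, not below 63.
Exception (e) fails — the briefing note contains only operational data.
No exception displaces § 78.

Yes — the Meridia Parks Department must disclose the briefing note.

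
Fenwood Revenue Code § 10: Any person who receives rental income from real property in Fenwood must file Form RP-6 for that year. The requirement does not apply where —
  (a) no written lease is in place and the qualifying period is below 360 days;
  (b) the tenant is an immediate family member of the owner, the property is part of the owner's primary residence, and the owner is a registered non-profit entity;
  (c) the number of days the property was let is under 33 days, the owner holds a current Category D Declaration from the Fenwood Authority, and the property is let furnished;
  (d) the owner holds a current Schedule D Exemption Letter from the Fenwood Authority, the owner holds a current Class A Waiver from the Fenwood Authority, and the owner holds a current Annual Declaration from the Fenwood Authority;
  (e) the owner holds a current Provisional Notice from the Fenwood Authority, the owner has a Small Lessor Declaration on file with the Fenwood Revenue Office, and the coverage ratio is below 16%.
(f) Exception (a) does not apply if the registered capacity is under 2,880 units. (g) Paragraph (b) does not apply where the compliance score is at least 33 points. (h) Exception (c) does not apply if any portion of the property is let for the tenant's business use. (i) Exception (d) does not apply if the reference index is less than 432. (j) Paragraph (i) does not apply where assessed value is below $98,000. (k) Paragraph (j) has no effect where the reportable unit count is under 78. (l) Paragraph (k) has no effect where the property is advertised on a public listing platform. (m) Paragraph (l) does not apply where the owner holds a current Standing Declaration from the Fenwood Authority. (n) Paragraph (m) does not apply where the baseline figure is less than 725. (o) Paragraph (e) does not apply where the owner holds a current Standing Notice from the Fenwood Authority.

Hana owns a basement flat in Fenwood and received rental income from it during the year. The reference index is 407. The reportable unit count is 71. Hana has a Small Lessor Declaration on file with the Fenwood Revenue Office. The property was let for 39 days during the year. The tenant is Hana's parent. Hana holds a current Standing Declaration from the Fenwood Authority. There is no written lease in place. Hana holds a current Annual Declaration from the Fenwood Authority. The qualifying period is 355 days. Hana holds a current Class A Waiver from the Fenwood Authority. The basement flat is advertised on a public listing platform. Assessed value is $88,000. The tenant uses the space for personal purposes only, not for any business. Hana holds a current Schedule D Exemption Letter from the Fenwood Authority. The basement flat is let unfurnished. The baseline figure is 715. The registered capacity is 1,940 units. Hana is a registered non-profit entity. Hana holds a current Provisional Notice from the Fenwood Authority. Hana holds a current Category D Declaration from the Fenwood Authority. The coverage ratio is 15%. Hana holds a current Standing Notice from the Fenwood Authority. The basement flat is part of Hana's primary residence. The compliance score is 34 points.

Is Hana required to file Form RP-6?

Exception (a): there is no written lease; the qualifying period is 355 days, below the 360 days limit — every condition holds. However, paragraph (f) must be considered: (f) applies — the registered capacity is 1,940 units, under the 2,880 units limit. (a) is therefore removed.
Exception (b) is satisfied on its face — the tenant is an immediate family member; the basement flat is part of the primary residence; Hana is a registered non-profit. But: (g) is engaged — the compliance score is 34 points, meeting the 33 points threshold. (b) is therefore removed.
Exception (c) does not apply: the number of days the property was let is 39 days, not under 33 days.
Exception (d)'s conditions are all satisfied: a current Schedule D Exemption Letter is held; a current Class A Waiver is held; a current Annual Declaration is held. Applying paragraphs (i)–(n): (i) would limit (d) — the reference index is 407, less than the 432 limit — but (j) sets (i) aside: (j) is engaged — assessed value is $88,000, below the $98,000 limit. (k) would limit (j) — the reportable unit count is 71, under the 78 limit — but (l) sets (k) aside: (l) is triggered — the property is publicly advertised. (m) operates (a current Standing Declaration is held), but yields to (n): (n) operates against (m): the baseline figure is 715, less than the 725 limit. Exception (d) stands.
Exception (e): a current Provisional Notice is held; a Small Lessor Declaration is on file; the coverage ratio is 15%, below the 16% limit — every condition holds. Turning to paragraph (o): (o) operates against (e): a current Standing Notice is held. (e) is therefore removed.

No — exception (d) applies; Hana is not required to file Form RP-6.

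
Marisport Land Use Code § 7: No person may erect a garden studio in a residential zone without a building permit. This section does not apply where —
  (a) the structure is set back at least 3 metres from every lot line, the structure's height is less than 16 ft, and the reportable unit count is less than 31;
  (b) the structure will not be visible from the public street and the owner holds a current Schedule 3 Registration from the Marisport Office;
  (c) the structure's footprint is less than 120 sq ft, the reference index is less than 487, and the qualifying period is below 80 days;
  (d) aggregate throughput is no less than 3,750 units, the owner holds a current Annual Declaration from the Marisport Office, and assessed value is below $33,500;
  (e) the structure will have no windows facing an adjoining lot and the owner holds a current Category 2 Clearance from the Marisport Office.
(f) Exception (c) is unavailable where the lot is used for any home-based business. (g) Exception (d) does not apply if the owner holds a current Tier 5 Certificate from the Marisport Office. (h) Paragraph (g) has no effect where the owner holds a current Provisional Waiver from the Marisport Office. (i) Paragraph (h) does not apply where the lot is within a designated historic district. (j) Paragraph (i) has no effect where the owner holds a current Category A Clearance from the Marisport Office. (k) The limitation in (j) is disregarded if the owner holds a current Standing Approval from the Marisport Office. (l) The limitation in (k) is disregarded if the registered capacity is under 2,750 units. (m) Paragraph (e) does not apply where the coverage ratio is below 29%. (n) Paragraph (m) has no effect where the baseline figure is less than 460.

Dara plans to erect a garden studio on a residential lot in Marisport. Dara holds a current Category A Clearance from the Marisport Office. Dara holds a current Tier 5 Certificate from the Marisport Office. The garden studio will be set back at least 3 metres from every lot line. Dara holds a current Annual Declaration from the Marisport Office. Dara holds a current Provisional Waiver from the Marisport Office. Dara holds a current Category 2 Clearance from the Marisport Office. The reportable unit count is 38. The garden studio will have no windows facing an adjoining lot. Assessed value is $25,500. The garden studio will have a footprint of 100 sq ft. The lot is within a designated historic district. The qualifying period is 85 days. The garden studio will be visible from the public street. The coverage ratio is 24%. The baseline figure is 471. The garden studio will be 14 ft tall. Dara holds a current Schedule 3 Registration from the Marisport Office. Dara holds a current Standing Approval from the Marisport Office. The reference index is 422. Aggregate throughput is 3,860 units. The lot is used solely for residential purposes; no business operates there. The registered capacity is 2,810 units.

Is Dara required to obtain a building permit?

Exception (a) requires that the reportable unit count is less than 31; but the reportable unit count is 38, not less than 31, so (a) is unavailable.
Exception (b) fails — the structure will be visible from the street.
Exception (c) requires that the qualifying period is below 80 days; but the qualifying period is 85 days, not below 80 days, so (c) is unavailable.
Exception (d)'s conditions are all satisfied: aggregate throughput is 3,860 units, meeting the 3,750 units threshold; a current Annual Declaration is held; assessed value is $25,500, below the $33,500 limit. But applying paragraphs (g)–(l): (g) is triggered — a current Tier 5 Certificate is held. (h) would limit (g) — a current Provisional Waiver is held — but (i) sets (h) aside: (i) applies — the lot is in a historic district. (j) would limit (i) — a current Category A Clearance is held — but (k) sets (j) aside: (k) operates against (j): a current Standing Approval is held. (l), which would lift (k), is not engaged — the registered capacity is 2,810 units, not under 2,750 units. So (d) is unavailable.
Exception (e)'s conditions are all satisfied: no windows face an adjoining lot; a current Category 2 Clearance is held. Turning to paragraphs (m)–(n): (m) applies — the coverage ratio is 24%, below the 29% limit. (n) does not operate here (the baseline figure is 471, not less than 460), so (m) stands. Exception (e) does not apply.
Every exception is unavailable, so the rule governs.

Yes — Dara must obtain a building permit.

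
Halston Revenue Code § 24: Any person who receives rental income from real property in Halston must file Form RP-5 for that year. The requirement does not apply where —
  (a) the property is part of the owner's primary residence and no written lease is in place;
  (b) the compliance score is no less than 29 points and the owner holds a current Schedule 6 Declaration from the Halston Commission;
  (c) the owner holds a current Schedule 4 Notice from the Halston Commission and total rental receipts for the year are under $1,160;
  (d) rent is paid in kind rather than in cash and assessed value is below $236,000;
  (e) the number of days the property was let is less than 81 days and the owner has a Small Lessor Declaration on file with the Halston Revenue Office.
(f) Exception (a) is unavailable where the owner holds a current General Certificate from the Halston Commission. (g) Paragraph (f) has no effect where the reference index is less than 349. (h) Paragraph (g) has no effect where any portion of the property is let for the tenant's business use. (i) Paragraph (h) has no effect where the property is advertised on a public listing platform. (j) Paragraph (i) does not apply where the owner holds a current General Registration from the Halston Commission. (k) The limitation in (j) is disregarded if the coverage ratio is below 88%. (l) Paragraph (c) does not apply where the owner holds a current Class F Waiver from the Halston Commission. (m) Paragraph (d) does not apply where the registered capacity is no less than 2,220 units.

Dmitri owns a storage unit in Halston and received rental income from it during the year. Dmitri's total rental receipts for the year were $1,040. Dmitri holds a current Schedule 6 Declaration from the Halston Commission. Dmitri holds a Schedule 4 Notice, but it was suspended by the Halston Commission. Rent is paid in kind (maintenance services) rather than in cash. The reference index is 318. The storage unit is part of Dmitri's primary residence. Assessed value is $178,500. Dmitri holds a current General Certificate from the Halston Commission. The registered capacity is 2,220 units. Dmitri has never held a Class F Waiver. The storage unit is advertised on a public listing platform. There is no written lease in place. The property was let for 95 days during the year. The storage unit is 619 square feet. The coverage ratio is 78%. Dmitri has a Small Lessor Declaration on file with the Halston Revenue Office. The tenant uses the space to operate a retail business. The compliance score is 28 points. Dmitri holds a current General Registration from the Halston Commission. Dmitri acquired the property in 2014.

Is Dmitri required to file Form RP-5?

Exception (a) is satisfied on its face — the storage unit is part of the primary residence; there is no written lease. Considering the limiting provisions: (f) would limit (a) — a current General Certificate is held — but (g) sets (f) aside: (g) applies — the reference index is 318, less than the 349 limit. (h) would limit (g) — the space is let for business use — but (i) sets (h) aside: (i) operates against (h): the property is publicly advertised. (j) would limit (i) — a current General Registration is held — but (k) sets (j) aside: (k) operates — the coverage ratio is 78%, below the 88% limit. Exception (a) stands.
Exception (b) does not apply: the compliance score is 28 points, short of 29 points.
Exception (c) does not apply: no current Schedule 4 Notice is held.
All of (d)'s requirements are met (rent is paid in kind; assessed value is $178,500, below the $236,000 limit). Turning to paragraph (m): (m) operates against (d): the registered capacity is 2,220 units, meeting the 2,220 units threshold. So (d) is unavailable.
Exception (e) requires that the number of days the property was let is less than 81 days; but the number of days the property was let is 95 days, not less than 81 days, so (e) is unavailable.

No — exception (a) applies; Dmitri is not required to file Form RP-5.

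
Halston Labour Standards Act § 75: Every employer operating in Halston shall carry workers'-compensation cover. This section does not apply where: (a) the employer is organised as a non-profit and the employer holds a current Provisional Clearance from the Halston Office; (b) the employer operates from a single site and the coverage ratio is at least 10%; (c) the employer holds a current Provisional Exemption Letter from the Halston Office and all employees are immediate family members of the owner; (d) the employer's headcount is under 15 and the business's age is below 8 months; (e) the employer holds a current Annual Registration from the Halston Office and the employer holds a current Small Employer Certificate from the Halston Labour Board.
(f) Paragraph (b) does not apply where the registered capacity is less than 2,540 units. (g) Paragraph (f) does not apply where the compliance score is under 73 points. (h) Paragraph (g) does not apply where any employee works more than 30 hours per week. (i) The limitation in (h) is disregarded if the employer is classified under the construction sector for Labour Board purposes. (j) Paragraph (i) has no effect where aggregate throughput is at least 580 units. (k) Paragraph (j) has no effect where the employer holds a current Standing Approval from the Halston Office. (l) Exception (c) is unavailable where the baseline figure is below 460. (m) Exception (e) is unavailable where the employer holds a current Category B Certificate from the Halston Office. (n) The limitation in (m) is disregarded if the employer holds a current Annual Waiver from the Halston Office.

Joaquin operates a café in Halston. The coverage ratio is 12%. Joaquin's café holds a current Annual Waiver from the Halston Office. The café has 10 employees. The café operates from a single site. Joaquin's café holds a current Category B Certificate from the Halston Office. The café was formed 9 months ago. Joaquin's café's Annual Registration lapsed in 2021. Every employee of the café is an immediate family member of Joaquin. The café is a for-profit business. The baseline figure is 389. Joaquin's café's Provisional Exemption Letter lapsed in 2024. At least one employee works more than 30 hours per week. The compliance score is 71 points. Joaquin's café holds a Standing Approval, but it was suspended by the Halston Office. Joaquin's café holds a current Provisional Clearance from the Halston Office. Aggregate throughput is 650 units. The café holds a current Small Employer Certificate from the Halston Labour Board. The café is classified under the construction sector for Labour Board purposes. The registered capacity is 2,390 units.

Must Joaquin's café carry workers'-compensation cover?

Yes — Joaquin's café must carry workers'-compensation cover.

Exception (a) does not apply: the employer is for-profit.
All of (b)'s requirements are met (the employer operates from a single site; the coverage ratio is 12%, meeting the 10% threshold). However, paragraphs (f)–(k) must be considered: (f) is engaged — the registered capacity is 2,390 units, less than the 2,540 units limit. (g) would limit (f) — the compliance score is 71 points, under the 73 points limit — but (h) sets (g) aside: (h) applies — at least one employee exceeds 30 hours/week. (i) is triggered (the café is classified under the construction sector), but is set aside by (j): (j) operates against (i): aggregate throughput is 650 units, meeting the 580 units threshold. (k), which would lift (j), does not operate here — there is no Standing Approval in force. So (b) is unavailable.
Exception (c) requires that the employer holds a current Provisional Exemption Letter from the Halston Office; but no current Provisional Exemption Letter is held, so (c) is unavailable.
Exception (d) requires that the business's age is below 8 months; but the business's age is 9 months, not below 8 months, so (d) is unavailable.
Exception (e) does not apply: no current Annual Registration is held.
No exception is made out. Joaquin's café falls within the general rule.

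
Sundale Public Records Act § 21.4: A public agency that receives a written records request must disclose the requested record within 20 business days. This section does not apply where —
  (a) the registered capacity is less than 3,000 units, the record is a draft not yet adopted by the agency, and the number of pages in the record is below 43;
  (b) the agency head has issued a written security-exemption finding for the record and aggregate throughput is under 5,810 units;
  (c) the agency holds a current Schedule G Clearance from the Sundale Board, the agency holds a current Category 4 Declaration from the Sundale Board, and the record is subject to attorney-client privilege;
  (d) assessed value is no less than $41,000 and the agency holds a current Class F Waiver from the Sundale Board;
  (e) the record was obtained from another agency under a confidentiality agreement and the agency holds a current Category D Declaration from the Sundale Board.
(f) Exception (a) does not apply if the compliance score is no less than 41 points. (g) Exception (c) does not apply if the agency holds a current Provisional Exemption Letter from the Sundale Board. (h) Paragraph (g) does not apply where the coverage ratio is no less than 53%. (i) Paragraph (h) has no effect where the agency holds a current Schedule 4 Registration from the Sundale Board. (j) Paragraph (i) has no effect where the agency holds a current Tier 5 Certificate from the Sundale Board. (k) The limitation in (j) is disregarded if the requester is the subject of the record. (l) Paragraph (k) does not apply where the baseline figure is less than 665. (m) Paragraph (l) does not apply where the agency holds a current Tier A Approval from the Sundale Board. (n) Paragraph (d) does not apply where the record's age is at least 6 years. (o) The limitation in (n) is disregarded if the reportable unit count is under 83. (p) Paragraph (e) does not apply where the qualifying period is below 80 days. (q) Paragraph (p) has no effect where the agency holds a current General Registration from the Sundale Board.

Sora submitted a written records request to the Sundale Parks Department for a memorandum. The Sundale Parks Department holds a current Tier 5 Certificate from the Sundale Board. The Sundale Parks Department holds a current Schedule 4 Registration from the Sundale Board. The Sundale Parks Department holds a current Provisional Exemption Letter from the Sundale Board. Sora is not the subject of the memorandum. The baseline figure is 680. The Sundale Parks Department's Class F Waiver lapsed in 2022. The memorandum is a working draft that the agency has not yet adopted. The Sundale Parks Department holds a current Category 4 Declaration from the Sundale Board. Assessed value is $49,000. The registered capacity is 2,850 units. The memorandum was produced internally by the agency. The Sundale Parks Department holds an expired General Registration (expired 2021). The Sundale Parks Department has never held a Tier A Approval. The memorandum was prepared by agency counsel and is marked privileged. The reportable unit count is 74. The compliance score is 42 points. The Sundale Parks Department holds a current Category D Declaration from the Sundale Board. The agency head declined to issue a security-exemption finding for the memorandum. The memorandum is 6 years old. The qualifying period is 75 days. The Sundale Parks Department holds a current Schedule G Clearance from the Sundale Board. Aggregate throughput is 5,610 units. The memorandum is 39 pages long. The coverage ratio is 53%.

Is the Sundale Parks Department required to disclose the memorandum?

Exception (a)'s conditions are all satisfied: the registered capacity is 2,850 units, less than the 3,000 units limit; the memorandum is an unadopted draft; the number of pages in the record is 39, below the 43 limit. But: (f) operates against (a): the compliance score is 42 points, meeting the 41 points threshold. So (a) is unavailable.
Exception (b) does not apply: the agency head declined to issue a security-exemption finding.
Exception (c)'s conditions are all satisfied: a current Schedule G Clearance is held; a current Category 4 Declaration is held; the memorandum is privileged. Under paragraphs (g)–(m): (g) is triggered (a current Provisional Exemption Letter is held), but is itself disapplied by (h): (h) operates — the coverage ratio is 53%, meeting the 53% threshold. (i) operates (a current Schedule 4 Registration is held), but is set aside by (j): (j) operates against (i): a current Tier 5 Certificate is held. (k), which would lift (j), is inapplicable — Sora is not the subject of the memorandum. So (c) applies.
Exception (d) requires that the agency holds a current Class F Waiver from the Sundale Board; but no current Class F Waiver is held, so (d) is unavailable.
Exception (e) requires that the record was obtained from another agency under a confidentiality agreement; but the memorandum was produced internally, so (e) is unavailable.

No — exception (c) applies; the Sundale Parks Department is not required to disclose the memorandum.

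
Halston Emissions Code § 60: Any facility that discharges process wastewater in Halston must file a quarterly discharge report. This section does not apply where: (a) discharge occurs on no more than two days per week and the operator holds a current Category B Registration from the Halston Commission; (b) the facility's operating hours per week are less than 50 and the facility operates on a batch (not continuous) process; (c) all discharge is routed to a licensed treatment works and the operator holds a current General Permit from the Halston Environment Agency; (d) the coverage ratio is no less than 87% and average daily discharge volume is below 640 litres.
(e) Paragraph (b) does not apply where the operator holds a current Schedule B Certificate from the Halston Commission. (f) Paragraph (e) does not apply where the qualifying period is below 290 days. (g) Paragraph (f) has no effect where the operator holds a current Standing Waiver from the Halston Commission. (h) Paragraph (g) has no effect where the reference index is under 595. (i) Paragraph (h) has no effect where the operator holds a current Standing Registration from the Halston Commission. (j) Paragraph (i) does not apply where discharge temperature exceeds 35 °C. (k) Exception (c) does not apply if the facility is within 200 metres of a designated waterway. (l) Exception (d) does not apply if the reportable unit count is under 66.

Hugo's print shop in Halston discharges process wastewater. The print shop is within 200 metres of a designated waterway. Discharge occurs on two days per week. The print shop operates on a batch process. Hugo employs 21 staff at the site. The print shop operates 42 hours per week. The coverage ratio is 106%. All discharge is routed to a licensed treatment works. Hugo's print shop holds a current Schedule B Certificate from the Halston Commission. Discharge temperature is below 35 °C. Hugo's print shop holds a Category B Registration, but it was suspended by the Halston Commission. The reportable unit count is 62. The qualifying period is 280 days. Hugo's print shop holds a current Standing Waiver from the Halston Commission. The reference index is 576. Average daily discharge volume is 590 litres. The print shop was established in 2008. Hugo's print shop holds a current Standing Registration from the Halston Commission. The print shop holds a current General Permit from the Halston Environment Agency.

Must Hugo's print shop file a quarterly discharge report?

Exception (a) does not apply: there is no Category B Registration in force.
Exception (b)'s conditions are all satisfied: the facility's operating hours per week are 42, less than the 50 limit; the facility operates on a batch process. Turning to paragraphs (e)–(j): (e) operates against (b): a current Schedule B Certificate is held. (f) applies (the qualifying period is 280 days, below the 290 days limit), but is itself disapplied by (g): (g) is engaged — a current Standing Waiver is held. (h) would limit (g) — the reference index is 576, under the 595 limit — but (i) sets (h) aside: (i) operates against (h): a current Standing Registration is held. (j) is not triggered (discharge temperature is below 35 °C), so (i) stands. Exception (b) does not apply.
Exception (c)'s conditions are all satisfied: discharge is routed to a licensed treatment works; a current General Permit is held. However, paragraph (k) must be considered: (k) operates against (c): the print shop is within 200 m of a designated waterway. (c) is therefore removed.
Exception (d)'s conditions are all satisfied: the coverage ratio is 106%, meeting the 87% threshold; average daily discharge volume is 590 litres, below the 640 litres limit. Turning to paragraph (l): (l) operates against (d): the reportable unit count is 62, under the 66 limit. So (d) is unavailable.
Every exception is unavailable, so the rule governs.

Yes — Hugo's print shop must file a quarterly discharge report.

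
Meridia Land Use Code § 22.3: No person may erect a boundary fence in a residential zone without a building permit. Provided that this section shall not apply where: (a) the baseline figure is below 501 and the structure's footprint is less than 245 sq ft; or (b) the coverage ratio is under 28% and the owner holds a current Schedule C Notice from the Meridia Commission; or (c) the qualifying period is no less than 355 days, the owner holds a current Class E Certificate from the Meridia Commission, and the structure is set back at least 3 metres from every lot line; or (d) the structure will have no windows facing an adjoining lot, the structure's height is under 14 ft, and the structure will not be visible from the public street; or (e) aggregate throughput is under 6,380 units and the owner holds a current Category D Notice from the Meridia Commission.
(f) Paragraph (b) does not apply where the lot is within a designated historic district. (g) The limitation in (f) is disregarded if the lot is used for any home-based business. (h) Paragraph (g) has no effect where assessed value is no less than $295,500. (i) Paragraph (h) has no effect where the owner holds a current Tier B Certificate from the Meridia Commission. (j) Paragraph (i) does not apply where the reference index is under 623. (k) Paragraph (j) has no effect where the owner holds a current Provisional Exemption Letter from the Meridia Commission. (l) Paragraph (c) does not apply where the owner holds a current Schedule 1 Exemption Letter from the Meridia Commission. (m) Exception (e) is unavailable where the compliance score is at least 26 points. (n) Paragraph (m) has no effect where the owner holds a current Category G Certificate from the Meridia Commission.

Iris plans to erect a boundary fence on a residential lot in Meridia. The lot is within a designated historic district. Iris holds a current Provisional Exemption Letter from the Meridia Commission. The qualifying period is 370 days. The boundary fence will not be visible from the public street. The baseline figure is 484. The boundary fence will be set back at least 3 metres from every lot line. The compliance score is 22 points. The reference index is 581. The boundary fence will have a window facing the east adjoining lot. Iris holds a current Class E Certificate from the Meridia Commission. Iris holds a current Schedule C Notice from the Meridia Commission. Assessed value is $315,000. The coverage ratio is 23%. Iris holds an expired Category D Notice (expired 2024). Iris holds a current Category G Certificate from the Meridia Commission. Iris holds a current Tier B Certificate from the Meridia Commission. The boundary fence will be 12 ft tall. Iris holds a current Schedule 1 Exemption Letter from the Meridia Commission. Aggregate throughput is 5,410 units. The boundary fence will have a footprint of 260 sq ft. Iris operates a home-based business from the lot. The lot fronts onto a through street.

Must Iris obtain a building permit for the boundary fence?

Exception (a) fails — the structure's footprint is 260 sq ft, not less than 245 sq ft.
Exception (b): the coverage ratio is 23%, under the 28% limit; a current Schedule C Notice is held — every condition holds. Under paragraphs (f)–(k): (f) would limit (b) — the lot is in a historic district — but (g) sets (f) aside: (g) operates against (f): a home-based business operates on the lot. (h) operates (assessed value is $315,000, meeting the $295,500 threshold), but yields to (i): (i) is engaged — a current Tier B Certificate is held. (j) is triggered (the reference index is 581, under the 623 limit), but is displaced by (k): (k) operates against (j): a current Provisional Exemption Letter is held. (b) remains available.
Exception (c)'s conditions are all satisfied: the qualifying period is 370 days, meeting the 355 days threshold; a current Class E Certificate is held; the setback is at least 3 m on every side. Turning to paragraph (l): (l) is engaged — a current Schedule 1 Exemption Letter is held. So (c) is unavailable.
Exception (d) does not apply: a window faces an adjoining lot.
Exception (e) does not apply: there is no Category D Notice in force.

No — exception (b) applies; Iris does not need a building permit.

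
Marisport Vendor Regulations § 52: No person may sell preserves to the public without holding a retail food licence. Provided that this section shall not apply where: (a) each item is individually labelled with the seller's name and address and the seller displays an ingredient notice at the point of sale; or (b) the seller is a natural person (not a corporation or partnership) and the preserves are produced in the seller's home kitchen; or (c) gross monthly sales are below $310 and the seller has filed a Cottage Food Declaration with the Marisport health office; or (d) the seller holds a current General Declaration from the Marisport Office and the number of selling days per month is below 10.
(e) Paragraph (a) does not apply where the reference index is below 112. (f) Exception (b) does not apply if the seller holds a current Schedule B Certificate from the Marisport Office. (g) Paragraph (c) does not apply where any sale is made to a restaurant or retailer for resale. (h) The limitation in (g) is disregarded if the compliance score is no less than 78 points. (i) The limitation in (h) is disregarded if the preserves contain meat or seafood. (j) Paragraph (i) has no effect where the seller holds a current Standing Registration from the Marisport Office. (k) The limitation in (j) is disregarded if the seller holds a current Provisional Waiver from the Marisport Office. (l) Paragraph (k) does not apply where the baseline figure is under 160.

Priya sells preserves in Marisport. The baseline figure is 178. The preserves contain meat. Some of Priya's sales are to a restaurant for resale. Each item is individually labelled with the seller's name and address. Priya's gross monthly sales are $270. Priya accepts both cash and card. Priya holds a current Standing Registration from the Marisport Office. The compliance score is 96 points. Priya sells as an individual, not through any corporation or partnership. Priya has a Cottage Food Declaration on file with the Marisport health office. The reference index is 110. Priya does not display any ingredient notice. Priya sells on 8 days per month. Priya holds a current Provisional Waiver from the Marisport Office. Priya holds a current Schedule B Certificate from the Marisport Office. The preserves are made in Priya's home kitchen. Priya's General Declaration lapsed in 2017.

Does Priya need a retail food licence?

Exception (a) does not apply: no ingredient notice is displayed.
All of (b)'s requirements are met (the seller is a natural person; the preserves are home-kitchen produced). Turning to paragraph (f): (f) is engaged — a current Schedule B Certificate is held. Exception (b) does not apply.
Exception (c) is satisfied on its face — gross monthly sales are $270, below the $310 limit; a Cottage Food Declaration is on file. But applying paragraphs (g)–(l): (g) is engaged — some sales are to a restaurant for resale. (h) operates (the compliance score is 96 points, meeting the 78 points threshold), but is set aside by (i): (i) operates against (h): the preserves contain meat. (j) would limit (i) — a current Standing Registration is held — but (k) sets (j) aside: (k) operates against (j): a current Provisional Waiver is held. (l) is inapplicable (the baseline figure is 178, not under 160), so (k) stands. (c) is therefore removed.
Exception (d) requires that the seller holds a current General Declaration from the Marisport Office; but the General Declaration is not current, so (d) is unavailable.
No exception applies. The general rule governs.

Yes — Priya must hold a retail food licence.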